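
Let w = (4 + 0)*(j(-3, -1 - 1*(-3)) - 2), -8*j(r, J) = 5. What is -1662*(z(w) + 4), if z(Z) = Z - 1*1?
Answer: 12465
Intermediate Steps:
j(r, J) = -5/8 (j(r, J) = -⅛*5 = -5/8)
w = -21/2 (w = (4 + 0)*(-5/8 - 2) = 4*(-21/8) = -21/2 ≈ -10.500)
z(Z) = -1 + Z (z(Z) = Z - 1 = -1 + Z)
-1662*(z(w) + 4) = -1662*((-1 - 21/2) + 4) = -1662*(-23/2 + 4) = -1662*(-15)/2 = -554*(-45/2) = 12465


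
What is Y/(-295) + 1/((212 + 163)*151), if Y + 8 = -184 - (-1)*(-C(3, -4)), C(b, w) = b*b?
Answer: 2276384/3340875 ≈ 0.68137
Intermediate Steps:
C(b, w) = b**2
Y = -201 (Y = -8 + (-184 - (-1)*(-1*3**2)) = -8 + (-184 - (-1)*(-1*9)) = -8 + (-184 - (-1)*(-9)) = -8 + (-184 - 1*9) = -8 + (-184 - 9) = -8 - 193 = -201)
Y/(-295) + 1/((212 + 163)*151) = -201/(-295) + 1/((212 + 163)*151) = -201*(-1/295) + (1/151)/375 = 201/295 + (1/375)*(1/151) = 201/295 + 1/56625 = 2276384/3340875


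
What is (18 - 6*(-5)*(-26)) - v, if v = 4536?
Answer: -5298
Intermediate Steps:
(18 - 6*(-5)*(-26)) - v = (18 - 6*(-5)*(-26)) - 1*4536 = (18 + 30*(-26)) - 4536 = (18 - 780) - 4536 = -762 - 4536 = -5298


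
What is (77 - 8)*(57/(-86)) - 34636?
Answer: -2982629/86 ≈ -34682.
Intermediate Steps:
(77 - 8)*(57/(-86)) - 34636 = 69*(57*(-1/86)) - 34636 = 69*(-57/86) - 34636 = -3933/86 - 34636 = -2982629/86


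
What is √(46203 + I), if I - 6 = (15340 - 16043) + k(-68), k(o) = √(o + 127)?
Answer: √(45506 + √59) ≈ 213.34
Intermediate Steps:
k(o) = √(127 + o)
I = -697 + √59 (I = 6 + ((15340 - 16043) + √(127 - 68)) = 6 + (-703 + √59) = -697 + √59 ≈ -689.32)
√(46203 + I) = √(46203 + (-697 + √59)) = √(45506 + √59)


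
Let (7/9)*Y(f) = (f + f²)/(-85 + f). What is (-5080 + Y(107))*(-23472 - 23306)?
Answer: 15865132924/77 ≈ 2.0604e+8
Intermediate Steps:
Y(f) = 9*(f + f²)/(7*(-85 + f)) (Y(f) = 9*((f + f²)/(-85 + f))/7 = 9*(f + f²)/(7*(-85 + f)))
(-5080 + Y(107))*(-23472 - 23306) = (-5080 + (9/7)*107*(1 + 107)/(-85 + 107))*(-23472 - 23306) = (-5080 + (9/7)*107*108/22)*(-46778) = (-5080 + (9/7)*107*(1/22)*108)*(-46778) = (-5080 + 52002/77)*(-46778) = -339158/77*(-46778) = 15865132924/77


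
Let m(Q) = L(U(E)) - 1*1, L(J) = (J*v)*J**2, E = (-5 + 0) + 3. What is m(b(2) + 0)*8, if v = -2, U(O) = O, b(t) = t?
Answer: 120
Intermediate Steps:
E = -2 (E = -5 + 3 = -2)
L(J) = -2*J**3 (L(J) = (J*(-2))*J**2 = (-2*J)*J**2 = -2*J**3)
m(Q) = 15 (m(Q) = -2*(-2)**3 - 1*1 = -2*(-8) - 1 = 16 - 1 = 15)
m(b(2) + 0)*8 = 15*8 = 120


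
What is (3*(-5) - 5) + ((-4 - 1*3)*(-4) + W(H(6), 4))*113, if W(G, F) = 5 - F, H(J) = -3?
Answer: 3257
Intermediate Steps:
(3*(-5) - 5) + ((-4 - 1*3)*(-4) + W(H(6), 4))*113 = (3*(-5) - 5) + ((-4 - 1*3)*(-4) + (5 - 1*4))*113 = (-15 - 5) + ((-4 - 3)*(-4) + (5 - 4))*113 = -20 + (-7*(-4) + 1)*113 = -20 + (28 + 1)*113 = -20 + 29*113 = -20 + 3277 = 3257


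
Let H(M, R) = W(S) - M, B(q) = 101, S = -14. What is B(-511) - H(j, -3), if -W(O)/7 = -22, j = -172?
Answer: -225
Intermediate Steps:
W(O) = 154 (W(O) = -7*(-22) = 154)
H(M, R) = 154 - M
B(-511) - H(j, -3) = 101 - (154 - 1*(-172)) = 101 - (154 + 172) = 101 - 1*326 = 101 - 326 = -225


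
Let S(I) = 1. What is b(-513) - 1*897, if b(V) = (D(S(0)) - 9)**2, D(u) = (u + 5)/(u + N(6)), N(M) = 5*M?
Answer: -787488/961 ≈ -819.45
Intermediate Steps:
D(u) = (5 + u)/(30 + u) (D(u) = (u + 5)/(u + 5*6) = (5 + u)/(u + 30) = (5 + u)/(30 + u))
b(V) = 74529/961 (b(V) = ((5 + 1)/(30 + 1) - 9)**2 = (6/31 - 9)**2 = (-273/31)**2 = 74529/961)
b(-513) - 1*897 = 74529/961 - 1*897 = 74529/961 - 897 = -787488/961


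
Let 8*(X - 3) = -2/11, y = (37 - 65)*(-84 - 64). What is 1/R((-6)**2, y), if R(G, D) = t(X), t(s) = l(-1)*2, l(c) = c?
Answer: -1/2 ≈ -0.50000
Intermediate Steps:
y = 4144 (y = -28*(-148) = 4144)
X = 131/44 (X = 3 + (-2/11)/8 = 3 + (-2*1/11)/8 = 3 + (1/8)*(-2/11) = 3 - 1/44 = 131/44 ≈ 2.9773)
t(s) = -2 (t(s) = -1*2 = -2)
R(G, D) = -2
1/R((-6)**2, y) = 1/(-2) = -1/2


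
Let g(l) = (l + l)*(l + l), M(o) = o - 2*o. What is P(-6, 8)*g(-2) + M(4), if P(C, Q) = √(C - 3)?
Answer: -4 + 48*I ≈ -4.0 + 48.0*I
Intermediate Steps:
P(C, Q) = √(-3 + C)
M(o) = -o
g(l) = 4*l² (g(l) = (2*l)*(2*l) = 4*l²)
P(-6, 8)*g(-2) + M(4) = √(-3 - 6)*(4*(-2)²) - 1*4 = √(-9)*(4*4) - 4 = (3*I)*16 - 4 = 48*I - 4 = -4 + 48*I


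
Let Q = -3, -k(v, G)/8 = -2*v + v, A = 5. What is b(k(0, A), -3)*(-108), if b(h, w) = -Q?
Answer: -324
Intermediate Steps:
k(v, G) = 8*v (k(v, G) = -8*(-2*v + v) = -(-8)*v = 8*v)
b(h, w) = 3 (b(h, w) = -1*(-3) = 3)
b(k(0, A), -3)*(-108) = 3*(-108) = -324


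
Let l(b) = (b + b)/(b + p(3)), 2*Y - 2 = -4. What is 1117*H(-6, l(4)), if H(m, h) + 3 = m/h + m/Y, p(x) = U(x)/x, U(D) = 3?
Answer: -3351/4 ≈ -837.75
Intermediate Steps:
Y = -1 (Y = 1 + (1/2)*(-4) = 1 - 2 = -1)
p(x) = 3/x
l(b) = 2*b/(1 + b) (l(b) = (b + b)/(b + 3/3) = (2*b)/(b + 3*(1/3)) = (2*b)/(b + 1) = (2*b)/(1 + b) = 2*b/(1 + b))
H(m, h) = -3 - m + m/h (H(m, h) = -3 + (m/h + m/(-1)) = -3 + (m/h + m*(-1)) = -3 + (m/h - m) = -3 + (-m + m/h) = -3 - m + m/h)
1117*H(-6, l(4)) = 1117*(-3 - 1*(-6) - 6/(2*4/(1 + 4))) = 1117*(-3 + 6 - 6/(2*4/5)) = 1117*(-3 + 6 - 6/(2*4*(1/5))) = 1117*(-3 + 6 - 6/8/5) = 1117*(-3 + 6 - 6*5/8) = 1117*(-3 + 6 - 15/4) = 1117*(-3/4) = -3351/4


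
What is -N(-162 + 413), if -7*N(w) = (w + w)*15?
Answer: 7530/7 ≈ 1075.7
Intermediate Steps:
N(w) = -30*w/7 (N(w) = -(w + w)*15/7 = -2*w*15/7 = -30*w/7)
-N(-162 + 413) = -(-30)*(-162 + 413)/7 = -(-30)*251/7 = -1*(-7530/7) = 7530/7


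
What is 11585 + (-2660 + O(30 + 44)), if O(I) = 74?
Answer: 8999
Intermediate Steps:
11585 + (-2660 + O(30 + 44)) = 11585 + (-2660 + 74) = 11585 - 2586 = 8999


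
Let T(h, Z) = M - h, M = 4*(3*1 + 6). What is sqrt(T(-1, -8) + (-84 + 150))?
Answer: sqrt(103) ≈ 10.149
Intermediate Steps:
M = 36 (M = 4*(3 + 6) = 4*9 = 36)
T(h, Z) = 36 - h
sqrt(T(-1, -8) + (-84 + 150)) = sqrt((36 - 1*(-1)) + (-84 + 150)) = sqrt((36 + 1) + 66) = sqrt(37 + 66) = sqrt(103)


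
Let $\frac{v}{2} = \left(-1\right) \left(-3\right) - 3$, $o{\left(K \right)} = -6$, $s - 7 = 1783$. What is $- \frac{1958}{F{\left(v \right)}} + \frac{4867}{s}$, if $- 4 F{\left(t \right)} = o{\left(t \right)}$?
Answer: $- \frac{6995039}{5370} \approx -1302.6$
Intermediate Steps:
$s = 1790$ ($s = 7 + 1783 = 1790$)
$v = 0$ ($v = 2 \left(\left(-1\right) \left(-3\right) - 3\right) = 2 \left(3 - 3\right) = 2 \cdot 0 = 0$)
$F{\left(t \right)} = \frac{3}{2}$ ($F{\left(t \right)} = \left(- \frac{1}{4}\right) \left(-6\right) = \frac{3}{2}$)
$- \frac{1958}{F{\left(v \right)}} + \frac{4867}{s} = - \frac{1958}{\frac{3}{2}} + \frac{4867}{1790} = \left(-1958\right) \frac{2}{3} + 4867 \cdot \frac{1}{1790} = - \frac{3916}{3} + \frac{4867}{1790} = - \frac{6995039}{5370}$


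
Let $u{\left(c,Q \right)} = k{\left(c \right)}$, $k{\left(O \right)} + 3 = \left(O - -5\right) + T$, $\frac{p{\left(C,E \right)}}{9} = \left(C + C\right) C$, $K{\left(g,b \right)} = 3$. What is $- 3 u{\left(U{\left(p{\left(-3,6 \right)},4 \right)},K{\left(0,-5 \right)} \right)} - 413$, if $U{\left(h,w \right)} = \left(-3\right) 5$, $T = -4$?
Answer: $-362$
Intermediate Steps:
$p{\left(C,E \right)} = 18 C^{2}$ ($p{\left(C,E \right)} = 9 \left(C + C\right) C = 9 \cdot 2 C C = 9 \cdot 2 C^{2} = 18 C^{2}$)
$U{\left(h,w \right)} = -15$
$k{\left(O \right)} = -2 + O$ ($k{\left(O \right)} = -3 + \left(\left(O - -5\right) - 4\right) = -3 + \left(\left(O + 5\right) - 4\right) = -3 + \left(\left(5 + O\right) - 4\right) = -3 + \left(1 + O\right) = -2 + O$)
$u{\left(c,Q \right)} = -2 + c$
$- 3 u{\left(U{\left(p{\left(-3,6 \right)},4 \right)},K{\left(0,-5 \right)} \right)} - 413 = - 3 \left(-2 - 15\right) - 413 = \left(-3\right) \left(-17\right) - 413 = 51 - 413 = -362$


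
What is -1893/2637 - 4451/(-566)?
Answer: 3555283/497514 ≈ 7.1461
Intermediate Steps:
-1893/2637 - 4451/(-566) = -1893*1/2637 - 4451*(-1/566) = -631/879 + 4451/566 = 3555283/497514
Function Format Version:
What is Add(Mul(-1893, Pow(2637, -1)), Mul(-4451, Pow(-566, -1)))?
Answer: Rational(3555283, 497514) ≈ 7.1461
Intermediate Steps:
Add(Mul(-1893, Pow(2637, -1)), Mul(-4451, Pow(-566, -1))) = Add(Mul(-1893, Rational(1, 2637)), Mul(-4451, Rational(-1, 566))) = Add(Rational(-631, 879), Rational(4451, 566)) = Rational(3555283, 497514)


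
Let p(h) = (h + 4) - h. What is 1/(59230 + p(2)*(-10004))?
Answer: 1/19214 ≈ 5.2045e-5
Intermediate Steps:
p(h) = 4 (p(h) = (4 + h) - h = 4)
1/(59230 + p(2)*(-10004)) = 1/(59230 + 4*(-10004)) = 1/(59230 - 40016) = 1/19214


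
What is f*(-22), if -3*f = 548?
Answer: 12056/3 ≈ 4018.7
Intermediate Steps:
f = -548/3 (f = -1/3*548 = -548/3 ≈ -182.67)
f*(-22) = -548/3*(-22) = 12056/3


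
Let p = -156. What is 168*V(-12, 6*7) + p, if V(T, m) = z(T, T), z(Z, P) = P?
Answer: -2172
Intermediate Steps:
V(T, m) = T
168*V(-12, 6*7) + p = 168*(-12) - 156 = -2016 - 156 = -2172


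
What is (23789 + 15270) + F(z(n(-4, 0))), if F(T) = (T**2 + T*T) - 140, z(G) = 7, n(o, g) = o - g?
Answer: 39017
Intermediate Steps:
F(T) = -140 + 2*T**2 (F(T) = (T**2 + T**2) - 140 = 2*T**2 - 140 = -140 + 2*T**2)
(23789 + 15270) + F(z(n(-4, 0))) = (23789 + 15270) + (-140 + 2*7**2) = 39059 + (-140 + 2*49) = 39059 + (-140 + 98) = 39059 - 42 = 39017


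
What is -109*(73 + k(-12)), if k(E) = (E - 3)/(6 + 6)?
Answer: -31283/4 ≈ -7820.8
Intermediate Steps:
k(E) = -¼ + E/12 (k(E) = (-3 + E)/12 = (-3 + E)*(1/12) = -¼ + E/12)
-109*(73 + k(-12)) = -109*(73 + (-¼ + (1/12)*(-12))) = -109*(73 + (-¼ - 1)) = -109*(73 - 5/4) = -109*287/4 = -31283/4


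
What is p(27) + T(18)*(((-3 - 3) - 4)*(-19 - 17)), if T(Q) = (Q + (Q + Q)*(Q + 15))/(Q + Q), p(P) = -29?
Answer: 12031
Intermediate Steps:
T(Q) = (Q + 2*Q*(15 + Q))/(2*Q) (T(Q) = (Q + (2*Q)*(15 + Q))/((2*Q)) = (Q + 2*Q*(15 + Q))*(1/(2*Q)) = (Q + 2*Q*(15 + Q))/(2*Q))
p(27) + T(18)*(((-3 - 3) - 4)*(-19 - 17)) = -29 + (31/2 + 18)*(((-3 - 3) - 4)*(-19 - 17)) = -29 + 67*((-6 - 4)*(-36))/2 = -29 + 67*(-10*(-36))/2 = -29 + (67/2)*360 = -29 + 12060 = 12031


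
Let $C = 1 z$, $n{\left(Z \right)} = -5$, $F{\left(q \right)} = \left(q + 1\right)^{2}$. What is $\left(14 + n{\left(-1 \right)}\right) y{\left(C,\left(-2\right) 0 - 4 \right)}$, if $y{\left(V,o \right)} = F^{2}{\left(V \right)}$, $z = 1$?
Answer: $144$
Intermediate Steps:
$F{\left(q \right)} = \left(1 + q\right)^{2}$
$C = 1$ ($C = 1 \cdot 1 = 1$)
$y{\left(V,o \right)} = \left(1 + V\right)^{4}$ ($y{\left(V,o \right)} = \left(\left(1 + V\right)^{2}\right)^{2} = \left(1 + V\right)^{4}$)
$\left(14 + n{\left(-1 \right)}\right) y{\left(C,\left(-2\right) 0 - 4 \right)} = \left(14 - 5\right) \left(1 + 1\right)^{4} = 9 \cdot 2^{4} = 9 \cdot 16 = 144$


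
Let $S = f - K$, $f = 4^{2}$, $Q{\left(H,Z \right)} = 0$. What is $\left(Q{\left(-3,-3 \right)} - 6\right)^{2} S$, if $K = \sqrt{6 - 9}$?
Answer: $576 - 36 i \sqrt{3} \approx 576.0 - 62.354 i$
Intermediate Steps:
$K = i \sqrt{3}$ ($K = \sqrt{6 - 9} = \sqrt{-3} = i \sqrt{3} \approx 1.732 i$)
$f = 16$
$S = 16 - i \sqrt{3} \approx 16.0 - 1.732 i$
$\left(Q{\left(-3,-3 \right)} - 6\right)^{2} S = \left(0 - 6\right)^{2} \left(16 - i \sqrt{3}\right) = \left(-6\right)^{2} \left(16 - i \sqrt{3}\right) = 36 \left(16 - i \sqrt{3}\right) = 576 - 36 i \sqrt{3}$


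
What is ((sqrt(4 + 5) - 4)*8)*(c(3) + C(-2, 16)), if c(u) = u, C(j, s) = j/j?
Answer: -32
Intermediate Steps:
C(j, s) = 1
((sqrt(4 + 5) - 4)*8)*(c(3) + C(-2, 16)) = ((sqrt(4 + 5) - 4)*8)*(3 + 1) = ((sqrt(9) - 4)*8)*4 = ((3 - 4)*8)*4 = -1*8*4 = -8*4 = -32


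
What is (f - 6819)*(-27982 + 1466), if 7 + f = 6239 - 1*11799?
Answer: 328427176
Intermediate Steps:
f = -5567 (f = -7 + (6239 - 1*11799) = -7 + (6239 - 11799) = -7 - 5560 = -5567)
(f - 6819)*(-27982 + 1466) = (-5567 - 6819)*(-27982 + 1466) = -12386*(-26516) = 328427176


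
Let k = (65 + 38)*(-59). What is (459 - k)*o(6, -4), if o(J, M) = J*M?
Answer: -156864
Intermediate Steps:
k = -6077 (k = 103*(-59) = -6077)
(459 - k)*o(6, -4) = (459 - 1*(-6077))*(6*(-4)) = (459 + 6077)*(-24) = 6536*(-24) = -156864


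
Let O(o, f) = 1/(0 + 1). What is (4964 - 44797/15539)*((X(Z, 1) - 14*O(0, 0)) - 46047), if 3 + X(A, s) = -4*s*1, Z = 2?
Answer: -3551418928332/15539 ≈ -2.2855e+8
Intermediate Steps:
O(o, f) = 1 (O(o, f) = 1/1 = 1)
X(A, s) = -3 - 4*s (X(A, s) = -3 - 4*s*1 = -3 - 4*s)
(4964 - 44797/15539)*((X(Z, 1) - 14*O(0, 0)) - 46047) = (4964 - 44797/15539)*(((-3 - 4*1) - 14*1) - 46047) = (4964 - 44797*1/15539)*(((-3 - 4) - 14) - 46047) = (4964 - 44797/15539)*((-7 - 14) - 46047) = 77090799*(-21 - 46047)/15539 = (77090799/15539)*(-46068) = -3551418928332/15539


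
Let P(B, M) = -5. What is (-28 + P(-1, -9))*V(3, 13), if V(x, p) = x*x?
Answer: -297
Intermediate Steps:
V(x, p) = x**2
(-28 + P(-1, -9))*V(3, 13) = (-28 - 5)*3**2 = -33*9 = -297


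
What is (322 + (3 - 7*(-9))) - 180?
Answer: 208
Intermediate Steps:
(322 + (3 - 7*(-9))) - 180 = (322 + (3 + 63)) - 180 = (322 + 66) - 180 = 388 - 180 = 208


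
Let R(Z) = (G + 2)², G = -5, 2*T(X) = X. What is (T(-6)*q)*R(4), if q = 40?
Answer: -1080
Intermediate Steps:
T(X) = X/2
R(Z) = 9 (R(Z) = (-5 + 2)² = (-3)² = 9)
(T(-6)*q)*R(4) = (((½)*(-6))*40)*9 = -3*40*9 = -120*9 = -1080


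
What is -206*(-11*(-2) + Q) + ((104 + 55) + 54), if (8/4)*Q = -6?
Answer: -3701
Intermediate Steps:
Q = -3 (Q = (1/2)*(-6) = -3)
-206*(-11*(-2) + Q) + ((104 + 55) + 54) = -206*(-11*(-2) - 3) + ((104 + 55) + 54) = -206*(22 - 3) + (159 + 54) = -206*19 + 213 = -3914 + 213 = -3701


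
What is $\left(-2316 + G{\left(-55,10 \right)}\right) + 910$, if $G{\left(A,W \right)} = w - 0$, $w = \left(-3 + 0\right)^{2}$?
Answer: $-1397$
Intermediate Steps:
$w = 9$ ($w = \left(-3\right)^{2} = 9$)
$G{\left(A,W \right)} = 9$ ($G{\left(A,W \right)} = 9 - 0 = 9 + 0 = 9$)
$\left(-2316 + G{\left(-55,10 \right)}\right) + 910 = \left(-2316 + 9\right) + 910 = -2307 + 910 = -1397$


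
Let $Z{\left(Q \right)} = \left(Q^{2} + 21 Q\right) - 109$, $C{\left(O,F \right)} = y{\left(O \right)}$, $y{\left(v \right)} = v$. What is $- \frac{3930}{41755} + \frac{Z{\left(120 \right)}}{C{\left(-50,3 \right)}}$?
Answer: $- \frac{140427961}{417550} \approx -336.31$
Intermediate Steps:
$C{\left(O,F \right)} = O$
$Z{\left(Q \right)} = -109 + Q^{2} + 21 Q$
$- \frac{3930}{41755} + \frac{Z{\left(120 \right)}}{C{\left(-50,3 \right)}} = - \frac{3930}{41755} + \frac{-109 + 120^{2} + 21 \cdot 120}{-50} = \left(-3930\right) \frac{1}{41755} + \left(-109 + 14400 + 2520\right) \left(- \frac{1}{50}\right) = - \frac{786}{8351} + 16811 \left(- \frac{1}{50}\right) = - \frac{786}{8351} - \frac{16811}{50} = - \frac{140427961}{417550}$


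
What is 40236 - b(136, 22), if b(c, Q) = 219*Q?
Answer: 35418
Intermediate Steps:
40236 - b(136, 22) = 40236 - 219*22 = 40236 - 1*4818 = 40236 - 4818 = 35418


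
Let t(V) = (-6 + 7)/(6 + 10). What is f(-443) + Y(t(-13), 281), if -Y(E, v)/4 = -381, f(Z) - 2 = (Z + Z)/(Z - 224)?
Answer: 1018728/667 ≈ 1527.3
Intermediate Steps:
t(V) = 1/16
f(Z) = 2 + 2*Z/(-224 + Z) (f(Z) = 2 + (Z + Z)/(Z - 224) = 2 + (2*Z)/(-224 + Z) = 2 + 2*Z/(-224 + Z))
Y(E, v) = 1524 (Y(E, v) = -4*(-381) = 1524)
f(-443) + Y(t(-13), 281) = 4*(-112 - 443)/(-224 - 443) + 1524 = 4*(-555)/(-667) + 1524 = 4*(-1/667)*(-555) + 1524 = 2220/667 + 1524 = 1018728/667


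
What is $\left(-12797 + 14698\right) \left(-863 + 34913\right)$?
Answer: $64729050$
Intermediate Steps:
$\left(-12797 + 14698\right) \left(-863 + 34913\right) = 1901 \cdot 34050 = 64729050$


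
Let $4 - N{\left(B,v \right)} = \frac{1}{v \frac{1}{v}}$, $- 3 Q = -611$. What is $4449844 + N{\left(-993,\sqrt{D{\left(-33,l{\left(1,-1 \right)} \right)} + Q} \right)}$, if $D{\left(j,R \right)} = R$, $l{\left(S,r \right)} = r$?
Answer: $4449847$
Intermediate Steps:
$Q = \frac{611}{3}$ ($Q = \left(- \frac{1}{3}\right) \left(-611\right) = \frac{611}{3} \approx 203.67$)
$N{\left(B,v \right)} = 3$ ($N{\left(B,v \right)} = 4 - \frac{1}{v \frac{1}{v}} = 4 - 1^{-1} = 4 - 1 = 3$)
$4449844 + N{\left(-993,\sqrt{D{\left(-33,l{\left(1,-1 \right)} \right)} + Q} \right)} = 4449844 + 3 = 4449847$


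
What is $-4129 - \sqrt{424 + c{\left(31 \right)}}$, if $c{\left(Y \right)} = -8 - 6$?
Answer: $-4129 - \sqrt{410} \approx -4149.3$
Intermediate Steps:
$c{\left(Y \right)} = -14$
$-4129 - \sqrt{424 + c{\left(31 \right)}} = -4129 - \sqrt{424 - 14} = -4129 - \sqrt{410}$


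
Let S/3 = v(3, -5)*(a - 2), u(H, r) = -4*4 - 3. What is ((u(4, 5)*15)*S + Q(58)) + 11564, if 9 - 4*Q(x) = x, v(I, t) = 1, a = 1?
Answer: 49627/4 ≈ 12407.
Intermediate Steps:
u(H, r) = -19 (u(H, r) = -16 - 3 = -19)
S = -3 (S = 3*(1*(1 - 2)) = 3*(1*(-1)) = 3*(-1) = -3)
Q(x) = 9/4 - x/4
((u(4, 5)*15)*S + Q(58)) + 11564 = (-19*15*(-3) + (9/4 - ¼*58)) + 11564 = (-285*(-3) + (9/4 - 29/2)) + 11564 = (855 - 49/4) + 11564 = 3371/4 + 11564 = 49627/4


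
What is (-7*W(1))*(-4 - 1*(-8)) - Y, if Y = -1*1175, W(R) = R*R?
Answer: 1147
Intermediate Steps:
W(R) = R**2
Y = -1175
(-7*W(1))*(-4 - 1*(-8)) - Y = (-7*1**2)*(-4 - 1*(-8)) - 1*(-1175) = (-7*1)*(-4 + 8) + 1175 = -7*4 + 1175 = -28 + 1175 = 1147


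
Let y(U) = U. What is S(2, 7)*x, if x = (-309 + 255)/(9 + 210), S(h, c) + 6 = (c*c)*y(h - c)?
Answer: 4518/73 ≈ 61.890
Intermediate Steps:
S(h, c) = -6 + c²*(h - c) (S(h, c) = -6 + (c*c)*(h - c) = -6 + c²*(h - c))
x = -18/73 (x = -54/219 = -54*1/219 = -18/73 ≈ -0.24658)
S(2, 7)*x = (-6 + 7²*(2 - 1*7))*(-18/73) = (-6 + 49*(2 - 7))*(-18/73) = (-6 + 49*(-5))*(-18/73) = (-6 - 245)*(-18/73) = -251*(-18/73) = 4518/73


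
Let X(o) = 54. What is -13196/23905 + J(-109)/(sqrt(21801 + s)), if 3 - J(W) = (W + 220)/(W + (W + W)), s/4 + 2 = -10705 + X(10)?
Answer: -13196/23905 - 52*I*sqrt(20811)/324057 ≈ -0.55202 - 0.023149*I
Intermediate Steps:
s = -42612 (s = -8 + 4*(-10705 + 54) = -8 + 4*(-10651) = -8 - 42604 = -42612)
J(W) = 3 - (220 + W)/(3*W) (J(W) = 3 - (W + 220)/(W + (W + W)) = 3 - (220 + W)/(W + 2*W) = 3 - (220 + W)/(3*W))
-13196/23905 + J(-109)/(sqrt(21801 + s)) = -13196/23905 + ((4/3)*(-55 + 2*(-109))/(-109))/(sqrt(21801 - 42612)) = -13196*1/23905 + ((4/3)*(-1/109)*(-55 - 218))/(sqrt(-20811)) = -13196/23905 + ((4/3)*(-1/109)*(-273))/((I*sqrt(20811))) = -13196/23905 + 364*(-I*sqrt(20811)/20811)/109 = -13196/23905 - 52*I*sqrt(20811)/324057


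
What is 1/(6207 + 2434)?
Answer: 1/8641 ≈ 0.00011573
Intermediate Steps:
1/(6207 + 2434) = 1/8641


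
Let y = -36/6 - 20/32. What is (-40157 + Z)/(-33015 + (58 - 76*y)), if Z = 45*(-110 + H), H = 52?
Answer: 85534/64907 ≈ 1.3178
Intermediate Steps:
Z = -2610 (Z = 45*(-110 + 52) = 45*(-58) = -2610)
y = -53/8 (y = -36*1/6 - 20*1/32 = -6 - 5/8 = -53/8 ≈ -6.6250)
(-40157 + Z)/(-33015 + (58 - 76*y)) = (-40157 - 2610)/(-33015 + (58 - 76*(-53/8))) = -42767/(-33015 + (58 + 1007/2)) = -42767/(-33015 + 1123/2) = -42767/(-64907/2) = -42767*(-2/64907) = 85534/64907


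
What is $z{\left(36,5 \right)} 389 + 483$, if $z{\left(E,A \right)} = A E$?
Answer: $70503$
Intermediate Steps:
$z{\left(36,5 \right)} 389 + 483 = 5 \cdot 36 \cdot 389 + 483 = 180 \cdot 389 + 483 = 70020 + 483 = 70503$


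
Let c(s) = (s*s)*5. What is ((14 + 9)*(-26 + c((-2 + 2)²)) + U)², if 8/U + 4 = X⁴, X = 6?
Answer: 37307695104/104329 ≈ 3.5760e+5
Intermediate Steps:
c(s) = 5*s² (c(s) = s²*5 = 5*s²)
U = 2/323 (U = 8/(-4 + 6⁴) = 8/(-4 + 1296) = 8/1292 = 8*(1/1292) = 2/323 ≈ 0.0061920)
((14 + 9)*(-26 + c((-2 + 2)²)) + U)² = ((14 + 9)*(-26 + 5*((-2 + 2)²)²) + 2/323)² = (23*(-26 + 5*(0²)²) + 2/323)² = (23*(-26 + 5*0²) + 2/323)² = (23*(-26 + 5*0) + 2/323)² = (23*(-26 + 0) + 2/323)² = (23*(-26) + 2/323)² = (-598 + 2/323)² = (-193152/323)² = 37307695104/104329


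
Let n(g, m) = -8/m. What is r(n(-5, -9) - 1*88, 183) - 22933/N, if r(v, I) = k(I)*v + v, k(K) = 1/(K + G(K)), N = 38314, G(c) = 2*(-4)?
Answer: -760405493/8620650 ≈ -88.207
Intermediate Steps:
G(c) = -8
k(K) = 1/(-8 + K) (k(K) = 1/(K - 8) = 1/(-8 + K))
r(v, I) = v + v/(-8 + I) (r(v, I) = v/(-8 + I) + v = v + v/(-8 + I))
r(n(-5, -9) - 1*88, 183) - 22933/N = (-8/(-9) - 1*88)*(-7 + 183)/(-8 + 183) - 22933/38314 = (-8*(-⅑) - 88)*176/175 - 22933/38314 = (8/9 - 88)*(1/175)*176 - 1*22933/38314 = -784/9*1/175*176 - 22933/38314 = -19712/225 - 22933/38314 = -760405493/8620650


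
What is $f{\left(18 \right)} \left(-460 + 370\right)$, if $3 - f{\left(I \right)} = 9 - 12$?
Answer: $-540$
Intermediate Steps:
$f{\left(I \right)} = 6$ ($f{\left(I \right)} = 3 - \left(9 - 12\right) = 3 - -3 = 3 + 3 = 6$)
$f{\left(18 \right)} \left(-460 + 370\right) = 6 \left(-460 + 370\right) = 6 \left(-90\right) = -540$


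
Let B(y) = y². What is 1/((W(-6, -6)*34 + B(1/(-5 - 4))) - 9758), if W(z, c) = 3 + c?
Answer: -81/798659 ≈ -0.00010142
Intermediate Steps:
1/((W(-6, -6)*34 + B(1/(-5 - 4))) - 9758) = 1/(((3 - 6)*34 + (1/(-5 - 4))²) - 9758) = 1/((-3*34 + (1/(-9))²) - 9758) = 1/((-102 + (-⅑)²) - 9758) = 1/((-102 + 1/81) - 9758) = 1/(-8261/81 - 9758) = 1/(-798659/81) = -81/798659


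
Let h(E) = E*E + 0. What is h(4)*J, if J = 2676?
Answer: 42816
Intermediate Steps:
h(E) = E**2 (h(E) = E**2 + 0 = E**2)
h(4)*J = 4**2*2676 = 16*2676 = 42816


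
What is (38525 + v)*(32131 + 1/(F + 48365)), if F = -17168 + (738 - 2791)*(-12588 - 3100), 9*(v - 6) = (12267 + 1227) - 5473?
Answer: 367523275806841600/290147949 ≈ 1.2667e+9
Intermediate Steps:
v = 8075/9 (v = 6 + ((12267 + 1227) - 5473)/9 = 6 + (13494 - 5473)/9 = 6 + (⅑)*8021 = 6 + 8021/9 = 8075/9 ≈ 897.22)
F = 32190296 (F = -17168 - 2053*(-15688) = -17168 + 32207464 = 32190296)
(38525 + v)*(32131 + 1/(F + 48365)) = (38525 + 8075/9)*(32131 + 1/(32190296 + 48365)) = 354800*(32131 + 1/32238661)/9 = (354800/9)*(1035860416592/32238661) = 367523275806841600/290147949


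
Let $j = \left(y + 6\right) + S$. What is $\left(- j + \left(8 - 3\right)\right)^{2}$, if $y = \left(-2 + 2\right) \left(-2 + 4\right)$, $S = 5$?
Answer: $36$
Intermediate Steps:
$y = 0$ ($y = 0 \cdot 2 = 0$)
$j = 11$ ($j = \left(0 + 6\right) + 5 = 6 + 5 = 11$)
$\left(- j + \left(8 - 3\right)\right)^{2} = \left(\left(-1\right) 11 + \left(8 - 3\right)\right)^{2} = \left(-11 + \left(8 - 3\right)\right)^{2} = \left(-11 + 5\right)^{2} = \left(-6\right)^{2} = 36$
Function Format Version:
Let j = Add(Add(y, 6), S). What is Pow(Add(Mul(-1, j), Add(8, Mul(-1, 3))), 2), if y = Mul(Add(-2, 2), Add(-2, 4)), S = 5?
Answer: 36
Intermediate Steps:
y = 0 (y = Mul(0, 2) = 0)
j = 11 (j = Add(Add(0, 6), 5) = Add(6, 5) = 11)
Pow(Add(Mul(-1, j), Add(8, Mul(-1, 3))), 2) = Pow(Add(Mul(-1, 11), Add(8, Mul(-1, 3))), 2) = Pow(Add(-11, Add(8, -3)), 2) = Pow(Add(-11, 5), 2) = Pow(-6, 2) = 36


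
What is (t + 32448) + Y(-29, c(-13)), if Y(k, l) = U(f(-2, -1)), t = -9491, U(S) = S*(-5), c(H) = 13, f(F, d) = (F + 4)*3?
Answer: 22927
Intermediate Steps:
f(F, d) = 12 + 3*F (f(F, d) = (4 + F)*3 = 12 + 3*F)
U(S) = -5*S
Y(k, l) = -30 (Y(k, l) = -5*(12 + 3*(-2)) = -5*(12 - 6) = -5*6 = -30)
(t + 32448) + Y(-29, c(-13)) = (-9491 + 32448) - 30 = 22957 - 30 = 22927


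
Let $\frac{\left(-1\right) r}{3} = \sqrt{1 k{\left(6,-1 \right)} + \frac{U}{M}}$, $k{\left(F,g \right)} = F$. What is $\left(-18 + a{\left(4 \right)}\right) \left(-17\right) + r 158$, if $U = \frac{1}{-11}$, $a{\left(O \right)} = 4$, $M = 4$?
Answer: $238 - \frac{237 \sqrt{2893}}{11} \approx -920.86$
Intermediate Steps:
$U = - \frac{1}{11} \approx -0.090909$
$r = - \frac{3 \sqrt{2893}}{22}$ ($r = - 3 \sqrt{1 \cdot 6 - \frac{1}{11 \cdot 4}} = - 3 \sqrt{6 - \frac{1}{44}} = - 3 \sqrt{\frac{263}{44}} = - 3 \frac{\sqrt{2893}}{22} = - \frac{3 \sqrt{2893}}{22} \approx -7.3345$)
$\left(-18 + a{\left(4 \right)}\right) \left(-17\right) + r 158 = \left(-18 + 4\right) \left(-17\right) + - \frac{3 \sqrt{2893}}{22} \cdot 158 = \left(-14\right) \left(-17\right) - \frac{237 \sqrt{2893}}{11} = 238 - \frac{237 \sqrt{2893}}{11}$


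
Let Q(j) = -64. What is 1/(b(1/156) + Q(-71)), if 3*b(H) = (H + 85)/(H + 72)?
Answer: -33699/2143475 ≈ -0.015722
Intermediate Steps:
b(H) = (85 + H)/(3*(72 + H)) (b(H) = ((H + 85)/(H + 72))/3 = ((85 + H)/(72 + H))/3 = (85 + H)/(3*(72 + H)))
1/(b(1/156) + Q(-71)) = 1/((85 + 1/156)/(3*(72 + 1/156)) - 64) = 1/((1/3)*(13261/156)/(11233/156) - 64) = 1/((1/3)*(156/11233)*(13261/156) - 64) = 1/(13261/33699 - 64) = 1/(-2143475/33699) = -33699/2143475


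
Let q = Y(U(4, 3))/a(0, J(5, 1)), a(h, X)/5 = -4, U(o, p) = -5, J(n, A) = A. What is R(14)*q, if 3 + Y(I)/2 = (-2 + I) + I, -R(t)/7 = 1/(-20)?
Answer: 21/40 ≈ 0.52500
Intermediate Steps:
R(t) = 7/20 (R(t) = -7/(-20) = -7*(-1/20) = 7/20)
a(h, X) = -20 (a(h, X) = 5*(-4) = -20)
Y(I) = -10 + 4*I (Y(I) = -6 + 2*((-2 + I) + I) = -6 + 2*(-2 + 2*I) = -6 + (-4 + 4*I) = -10 + 4*I)
q = 3/2 (q = (-10 + 4*(-5))/(-20) = (-10 - 20)*(-1/20) = -30*(-1/20) = 3/2 ≈ 1.5000)
R(14)*q = (7/20)*(3/2) = 21/40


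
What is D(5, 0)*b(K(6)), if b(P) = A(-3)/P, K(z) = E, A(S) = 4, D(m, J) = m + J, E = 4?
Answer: 5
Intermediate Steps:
D(m, J) = J + m
K(z) = 4
b(P) = 4/P
D(5, 0)*b(K(6)) = (0 + 5)*(4/4) = 5*(4*(¼)) = 5*1 = 5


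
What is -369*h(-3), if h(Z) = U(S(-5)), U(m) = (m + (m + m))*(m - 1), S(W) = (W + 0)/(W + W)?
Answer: 1107/4 ≈ 276.75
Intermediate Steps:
S(W) = ½ (S(W) = W/((2*W)) = W*(1/(2*W)) = ½)
U(m) = 3*m*(-1 + m) (U(m) = (m + 2*m)*(-1 + m) = (3*m)*(-1 + m) = 3*m*(-1 + m))
h(Z) = -¾ (h(Z) = 3*(½)*(-1 + ½) = 3*(½)*(-½) = -¾)
-369*h(-3) = -369*(-¾) = 1107/4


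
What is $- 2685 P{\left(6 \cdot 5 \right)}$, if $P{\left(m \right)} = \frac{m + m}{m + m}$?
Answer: $-2685$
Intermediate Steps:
$P{\left(m \right)} = 1$ ($P{\left(m \right)} = \frac{2 m}{2 m} = 2 m \frac{1}{2 m} = 1$)
$- 2685 P{\left(6 \cdot 5 \right)} = \left(-2685\right) 1 = -2685$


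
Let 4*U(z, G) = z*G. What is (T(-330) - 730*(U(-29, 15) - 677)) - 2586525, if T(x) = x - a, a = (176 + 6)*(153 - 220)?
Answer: -4002127/2 ≈ -2.0011e+6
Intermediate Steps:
a = -12194 (a = 182*(-67) = -12194)
U(z, G) = G*z/4 (U(z, G) = (z*G)/4 = (G*z)/4 = G*z/4)
T(x) = 12194 + x (T(x) = x - 1*(-12194) = x + 12194 = 12194 + x)
(T(-330) - 730*(U(-29, 15) - 677)) - 2586525 = ((12194 - 330) - 730*((1/4)*15*(-29) - 677)) - 2586525 = (11864 - 730*(-435/4 - 677)) - 2586525 = (11864 - 730*(-3143/4)) - 2586525 = (11864 + 1147195/2) - 2586525 = 1170923/2 - 2586525 = -4002127/2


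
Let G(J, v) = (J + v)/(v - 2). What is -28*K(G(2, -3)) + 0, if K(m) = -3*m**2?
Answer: 84/25 ≈ 3.3600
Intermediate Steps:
G(J, v) = (J + v)/(-2 + v)
-28*K(G(2, -3)) + 0 = -(-84)*((2 - 3)/(-2 - 3))**2 + 0 = -(-84)*(-1/(-5))**2 + 0 = -(-84)*(-1/5*(-1))**2 + 0 = -(-84)*(1/5)**2 + 0 = -(-84)/25 + 0 = -28*(-3/25) + 0 = 84/25 + 0 = 84/25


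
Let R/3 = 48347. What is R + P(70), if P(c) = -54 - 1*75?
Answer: 144912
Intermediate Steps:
P(c) = -129 (P(c) = -54 - 75 = -129)
R = 145041 (R = 3*48347 = 145041)
R + P(70) = 145041 - 129 = 144912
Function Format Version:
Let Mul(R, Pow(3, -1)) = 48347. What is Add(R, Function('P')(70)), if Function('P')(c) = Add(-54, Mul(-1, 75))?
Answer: 144912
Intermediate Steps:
Function('P')(c) = -129 (Function('P')(c) = Add(-54, -75) = -129)
R = 145041 (R = Mul(3, 48347) = 145041)
Add(R, Function('P')(70)) = Add(145041, -129) = 144912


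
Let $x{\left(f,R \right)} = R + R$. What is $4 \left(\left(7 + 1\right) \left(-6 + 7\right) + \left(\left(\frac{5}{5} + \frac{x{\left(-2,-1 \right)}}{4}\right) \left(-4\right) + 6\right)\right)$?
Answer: $48$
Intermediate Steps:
$x{\left(f,R \right)} = 2 R$
$4 \left(\left(7 + 1\right) \left(-6 + 7\right) + \left(\left(\frac{5}{5} + \frac{x{\left(-2,-1 \right)}}{4}\right) \left(-4\right) + 6\right)\right) = 4 \left(\left(7 + 1\right) \left(-6 + 7\right) + \left(\left(\frac{5}{5} + \frac{2 \left(-1\right)}{4}\right) \left(-4\right) + 6\right)\right) = 4 \left(8 \cdot 1 + \left(\left(5 \cdot \frac{1}{5} - \frac{1}{2}\right) \left(-4\right) + 6\right)\right) = 4 \left(8 + \left(\left(1 - \frac{1}{2}\right) \left(-4\right) + 6\right)\right) = 4 \left(8 + \left(\frac{1}{2} \left(-4\right) + 6\right)\right) = 4 \left(8 + \left(-2 + 6\right)\right) = 4 \left(8 + 4\right) = 4 \cdot 12 = 48$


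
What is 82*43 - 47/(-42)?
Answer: 148139/42 ≈ 3527.1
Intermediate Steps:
82*43 - 47/(-42) = 3526 - 47*(-1/42) = 3526 + 47/42 = 148139/42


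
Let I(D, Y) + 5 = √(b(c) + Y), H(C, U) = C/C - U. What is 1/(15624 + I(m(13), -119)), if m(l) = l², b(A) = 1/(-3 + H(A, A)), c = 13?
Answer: 234285/3659299201 - I*√26790/3659299201 ≈ 6.4025e-5 - 4.4729e-8*I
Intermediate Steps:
H(C, U) = 1 - U
b(A) = 1/(-2 - A) (b(A) = 1/(-3 + (1 - A)) = 1/(-2 - A))
I(D, Y) = -5 + √(-1/15 + Y) (I(D, Y) = -5 + √(-1/(2 + 13) + Y) = -5 + √(-1/15 + Y))
1/(15624 + I(m(13), -119)) = 1/(15624 + (-5 + √(-15 + 225*(-119))/15)) = 1/(15624 + (-5 + √(-15 - 26775)/15)) = 1/(15624 + (-5 + √(-26790)/15)) = 1/(15624 + (-5 + (I*√26790)/15)) = 1/(15624 + (-5 + I*√26790/15)) = 1/(15619 + I*√26790/15)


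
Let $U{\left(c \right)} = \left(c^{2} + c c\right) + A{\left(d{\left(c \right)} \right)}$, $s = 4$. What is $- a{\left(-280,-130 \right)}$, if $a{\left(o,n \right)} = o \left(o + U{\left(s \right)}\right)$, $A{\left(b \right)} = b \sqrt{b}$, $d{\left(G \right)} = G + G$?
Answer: $-69440 + 4480 \sqrt{2} \approx -63104.0$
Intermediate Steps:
$d{\left(G \right)} = 2 G$
$A{\left(b \right)} = b^{\frac{3}{2}}$
$U{\left(c \right)} = 2 c^{2} + 2 \sqrt{2} c^{\frac{3}{2}}$ ($U{\left(c \right)} = \left(c^{2} + c c\right) + \left(2 c\right)^{\frac{3}{2}} = \left(c^{2} + c^{2}\right) + 2 \sqrt{2} c^{\frac{3}{2}} = 2 c^{2} + 2 \sqrt{2} c^{\frac{3}{2}}$)
$a{\left(o,n \right)} = o \left(32 + o + 16 \sqrt{2}\right)$ ($a{\left(o,n \right)} = o \left(o + \left(2 \cdot 4^{2} + 2 \sqrt{2} \cdot 4^{\frac{3}{2}}\right)\right) = o \left(o + \left(2 \cdot 16 + 2 \sqrt{2} \cdot 8\right)\right) = o \left(o + \left(32 + 16 \sqrt{2}\right)\right) = o \left(32 + o + 16 \sqrt{2}\right)$)
$- a{\left(-280,-130 \right)} = - \left(-280\right) \left(32 - 280 + 16 \sqrt{2}\right) = - \left(-280\right) \left(-248 + 16 \sqrt{2}\right) = - (69440 - 4480 \sqrt{2}) = -69440 + 4480 \sqrt{2}$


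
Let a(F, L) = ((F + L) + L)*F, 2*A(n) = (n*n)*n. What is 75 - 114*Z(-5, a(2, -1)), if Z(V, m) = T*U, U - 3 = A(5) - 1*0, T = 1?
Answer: -7392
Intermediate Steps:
A(n) = n³/2 (A(n) = ((n*n)*n)/2 = (n²*n)/2 = n³/2)
U = 131/2 (U = 3 + ((½)*5³ - 1*0) = 3 + ((½)*125 + 0) = 3 + (125/2 + 0) = 3 + 125/2 = 131/2 ≈ 65.500)
a(F, L) = F*(F + 2*L) (a(F, L) = (F + 2*L)*F = F*(F + 2*L))
Z(V, m) = 131/2 (Z(V, m) = 1*(131/2) = 131/2)
75 - 114*Z(-5, a(2, -1)) = 75 - 114*131/2 = 75 - 7467 = -7392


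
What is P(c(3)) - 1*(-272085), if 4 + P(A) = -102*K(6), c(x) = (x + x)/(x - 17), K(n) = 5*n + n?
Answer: 268409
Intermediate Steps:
K(n) = 6*n
c(x) = 2*x/(-17 + x) (c(x) = (2*x)/(-17 + x) = 2*x/(-17 + x))
P(A) = -3676 (P(A) = -4 - 612*6 = -4 - 102*36 = -4 - 3672 = -3676)
P(c(3)) - 1*(-272085) = -3676 - 1*(-272085) = -3676 + 272085 = 268409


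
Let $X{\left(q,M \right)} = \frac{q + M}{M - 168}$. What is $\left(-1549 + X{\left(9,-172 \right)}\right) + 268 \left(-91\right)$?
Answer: $- \frac{8818417}{340} \approx -25937.0$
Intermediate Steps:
$X{\left(q,M \right)} = \frac{M + q}{-168 + M}$
$\left(-1549 + X{\left(9,-172 \right)}\right) + 268 \left(-91\right) = \left(-1549 + \frac{-172 + 9}{-168 - 172}\right) + 268 \left(-91\right) = \left(-1549 + \frac{1}{-340} \left(-163\right)\right) - 24388 = \left(-1549 - - \frac{163}{340}\right) - 24388 = \left(-1549 + \frac{163}{340}\right) - 24388 = - \frac{526497}{340} - 24388 = - \frac{8818417}{340}$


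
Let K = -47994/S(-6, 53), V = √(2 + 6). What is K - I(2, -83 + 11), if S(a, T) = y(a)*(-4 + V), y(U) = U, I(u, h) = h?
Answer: -7855/2 - 7999*√2/4 ≈ -6755.6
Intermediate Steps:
V = 2*√2 (V = √8 = 2*√2 ≈ 2.8284)
S(a, T) = a*(-4 + 2*√2)
K = -47994/(24 - 12*√2) (K = -47994*(-1/(12*(-2 + √2))) = -47994/(24 - 12*√2) ≈ -6827.6)
K - I(2, -83 + 11) = (-7999/2 - 7999*√2/4) - (-83 + 11) = (-7999/2 - 7999*√2/4) - 1*(-72) = (-7999/2 - 7999*√2/4) + 72 = -7855/2 - 7999*√2/4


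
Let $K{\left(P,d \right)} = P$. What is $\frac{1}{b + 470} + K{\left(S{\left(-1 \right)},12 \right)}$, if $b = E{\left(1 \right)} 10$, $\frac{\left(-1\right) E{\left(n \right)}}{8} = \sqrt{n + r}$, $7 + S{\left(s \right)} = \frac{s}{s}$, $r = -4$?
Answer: $- \frac{144013}{24010} + \frac{4 i \sqrt{3}}{12005} \approx -5.998 + 0.00057711 i$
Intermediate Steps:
$S{\left(s \right)} = -6$ ($S{\left(s \right)} = -7 + \frac{s}{s} = -7 + 1 = -6$)
$E{\left(n \right)} = - 8 \sqrt{-4 + n}$ ($E{\left(n \right)} = - 8 \sqrt{n - 4} = - 8 \sqrt{-4 + n}$)
$b = - 80 i \sqrt{3}$ ($b = - 8 \sqrt{-4 + 1} \cdot 10 = - 8 \sqrt{-3} \cdot 10 = - 8 i \sqrt{3} \cdot 10 = - 80 i \sqrt{3} \approx - 138.56 i$)
$\frac{1}{b + 470} + K{\left(S{\left(-1 \right)},12 \right)} = \frac{1}{- 80 i \sqrt{3} + 470} - 6 = \frac{1}{470 - 80 i \sqrt{3}} - 6 = -6 + \frac{1}{470 - 80 i \sqrt{3}}$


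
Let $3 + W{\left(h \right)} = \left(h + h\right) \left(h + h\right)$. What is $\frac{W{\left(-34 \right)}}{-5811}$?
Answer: $- \frac{4621}{5811} \approx -0.79522$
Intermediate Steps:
$W{\left(h \right)} = -3 + 4 h^{2}$ ($W{\left(h \right)} = -3 + \left(h + h\right) \left(h + h\right) = -3 + 2 h 2 h = -3 + 4 h^{2}$)
$\frac{W{\left(-34 \right)}}{-5811} = \frac{-3 + 4 \left(-34\right)^{2}}{-5811} = \left(-3 + 4 \cdot 1156\right) \left(- \frac{1}{5811}\right) = \left(-3 + 4624\right) \left(- \frac{1}{5811}\right) = 4621 \left(- \frac{1}{5811}\right) = - \frac{4621}{5811}$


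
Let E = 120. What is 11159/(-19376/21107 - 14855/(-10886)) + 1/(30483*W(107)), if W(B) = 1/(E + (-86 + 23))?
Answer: 8684310579337343/347564961063 ≈ 24986.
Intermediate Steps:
W(B) = 1/57 (W(B) = 1/(120 + (-86 + 23)) = 1/(120 - 63) = 1/57)
11159/(-19376/21107 - 14855/(-10886)) + 1/(30483*W(107)) = 11159/(-19376/21107 - 14855/(-10886)) + 1/(30483*(1/57)) = 11159/(-19376*1/21107 - 14855*(-1/10886)) + (1/30483)*57 = 11159/(-19376/21107 + 14855/10886) + 19/10161 = 11159/(102617349/229770802) + 19/10161 = 11159*(229770802/102617349) + 19/10161 = 2564012379518/102617349 + 19/10161 = 8684310579337343/347564961063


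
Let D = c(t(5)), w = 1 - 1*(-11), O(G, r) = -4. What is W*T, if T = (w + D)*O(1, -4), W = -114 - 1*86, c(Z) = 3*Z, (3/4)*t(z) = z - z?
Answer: 9600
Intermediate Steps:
t(z) = 0 (t(z) = 4*(z - z)/3 = (4/3)*0 = 0)
w = 12 (w = 1 + 11 = 12)
D = 0 (D = 3*0 = 0)
W = -200 (W = -114 - 86 = -200)
T = -48 (T = (12 + 0)*(-4) = 12*(-4) = -48)
W*T = -200*(-48) = 9600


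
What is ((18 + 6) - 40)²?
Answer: 256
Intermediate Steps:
((18 + 6) - 40)² = (24 - 40)² = (-16)² = 256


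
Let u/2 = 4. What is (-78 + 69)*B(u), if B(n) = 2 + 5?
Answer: -63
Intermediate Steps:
u = 8 (u = 2*4 = 8)
B(n) = 7
(-78 + 69)*B(u) = (-78 + 69)*7 = -9*7 = -63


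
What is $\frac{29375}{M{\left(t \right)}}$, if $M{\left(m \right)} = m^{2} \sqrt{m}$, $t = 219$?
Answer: $\frac{29375 \sqrt{219}}{10503459} \approx 0.041387$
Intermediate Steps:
$M{\left(m \right)} = m^{\frac{5}{2}}$
$\frac{29375}{M{\left(t \right)}} = \frac{29375}{219^{\frac{5}{2}}} = \frac{29375}{47961 \sqrt{219}} = 29375 \frac{\sqrt{219}}{10503459} = \frac{29375 \sqrt{219}}{10503459}$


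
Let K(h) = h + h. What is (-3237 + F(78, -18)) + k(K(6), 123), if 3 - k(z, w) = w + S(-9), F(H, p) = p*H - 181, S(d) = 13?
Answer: -4955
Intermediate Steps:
K(h) = 2*h
F(H, p) = -181 + H*p (F(H, p) = H*p - 181 = -181 + H*p)
k(z, w) = -10 - w (k(z, w) = 3 - (w + 13) = 3 - (13 + w) = 3 + (-13 - w) = -10 - w)
(-3237 + F(78, -18)) + k(K(6), 123) = (-3237 + (-181 + 78*(-18))) + (-10 - 1*123) = (-3237 + (-181 - 1404)) + (-10 - 123) = (-3237 - 1585) - 133 = -4822 - 133 = -4955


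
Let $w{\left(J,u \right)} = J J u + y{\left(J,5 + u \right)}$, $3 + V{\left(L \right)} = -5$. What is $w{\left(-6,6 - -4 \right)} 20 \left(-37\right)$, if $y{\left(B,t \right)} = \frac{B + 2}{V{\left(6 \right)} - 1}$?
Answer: $- \frac{2400560}{9} \approx -2.6673 \cdot 10^{5}$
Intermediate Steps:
$V{\left(L \right)} = -8$ ($V{\left(L \right)} = -3 - 5 = -8$)
$y{\left(B,t \right)} = - \frac{2}{9} - \frac{B}{9}$ ($y{\left(B,t \right)} = \frac{B + 2}{-8 - 1} = \frac{2 + B}{-9} = \left(2 + B\right) \left(- \frac{1}{9}\right) = - \frac{2}{9} - \frac{B}{9}$)
$w{\left(J,u \right)} = - \frac{2}{9} - \frac{J}{9} + u J^{2}$ ($w{\left(J,u \right)} = J J u - \left(\frac{2}{9} + \frac{J}{9}\right) = J^{2} u - \left(\frac{2}{9} + \frac{J}{9}\right) = u J^{2} - \left(\frac{2}{9} + \frac{J}{9}\right) = - \frac{2}{9} - \frac{J}{9} + u J^{2}$)
$w{\left(-6,6 - -4 \right)} 20 \left(-37\right) = \left(- \frac{2}{9} - - \frac{2}{3} + \left(6 - -4\right) \left(-6\right)^{2}\right) 20 \left(-37\right) = \left(- \frac{2}{9} + \frac{2}{3} + \left(6 + 4\right) 36\right) 20 \left(-37\right) = \left(- \frac{2}{9} + \frac{2}{3} + 10 \cdot 36\right) 20 \left(-37\right) = \left(- \frac{2}{9} + \frac{2}{3} + 360\right) 20 \left(-37\right) = \frac{3244}{9} \cdot 20 \left(-37\right) = \frac{64880}{9} \left(-37\right) = - \frac{2400560}{9}$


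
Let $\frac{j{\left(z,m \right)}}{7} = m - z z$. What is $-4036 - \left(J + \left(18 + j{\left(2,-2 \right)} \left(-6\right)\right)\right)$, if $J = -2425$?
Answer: $-1881$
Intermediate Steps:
$j{\left(z,m \right)} = - 7 z^{2} + 7 m$ ($j{\left(z,m \right)} = 7 \left(m - z z\right) = 7 \left(m - z^{2}\right) = - 7 z^{2} + 7 m$)
$-4036 - \left(J + \left(18 + j{\left(2,-2 \right)} \left(-6\right)\right)\right) = -4036 - \left(-2425 + \left(18 + \left(- 7 \cdot 2^{2} + 7 \left(-2\right)\right) \left(-6\right)\right)\right) = -4036 - \left(-2425 + \left(18 + \left(\left(-7\right) 4 - 14\right) \left(-6\right)\right)\right) = -4036 - \left(-2425 + \left(18 + \left(-28 - 14\right) \left(-6\right)\right)\right) = -4036 - \left(-2425 + \left(18 - -252\right)\right) = -4036 - \left(-2425 + \left(18 + 252\right)\right) = -4036 - \left(-2425 + 270\right) = -4036 - -2155 = -4036 + 2155 = -1881$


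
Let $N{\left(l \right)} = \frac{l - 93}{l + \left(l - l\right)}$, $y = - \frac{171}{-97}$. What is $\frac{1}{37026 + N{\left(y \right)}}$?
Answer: $\frac{57}{2107532} \approx 2.7046 \cdot 10^{-5}$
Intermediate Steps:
$y = \frac{171}{97}$ ($y = \left(-171\right) \left(- \frac{1}{97}\right) = \frac{171}{97} \approx 1.7629$)
$N{\left(l \right)} = \frac{-93 + l}{l}$ ($N{\left(l \right)} = \frac{-93 + l}{l + 0} = \frac{-93 + l}{l}$)
$\frac{1}{37026 + N{\left(y \right)}} = \frac{1}{37026 + \frac{-93 + \frac{171}{97}}{\frac{171}{97}}} = \frac{1}{37026 + \frac{97}{171} \left(- \frac{8850}{97}\right)} = \frac{1}{37026 - \frac{2950}{57}} = \frac{1}{\frac{2107532}{57}} = \frac{57}{2107532}$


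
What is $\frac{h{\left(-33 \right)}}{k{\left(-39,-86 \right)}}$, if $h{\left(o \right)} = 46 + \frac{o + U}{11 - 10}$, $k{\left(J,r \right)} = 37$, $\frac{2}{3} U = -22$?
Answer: $- \frac{20}{37} \approx -0.54054$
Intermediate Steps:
$U = -33$ ($U = \frac{3}{2} \left(-22\right) = -33$)
$h{\left(o \right)} = 13 + o$ ($h{\left(o \right)} = 46 + \frac{o - 33}{11 - 10} = 46 + \frac{-33 + o}{1} = 46 + \left(-33 + o\right) 1 = 46 + \left(-33 + o\right) = 13 + o$)
$\frac{h{\left(-33 \right)}}{k{\left(-39,-86 \right)}} = \frac{13 - 33}{37} = \left(-20\right) \frac{1}{37} = - \frac{20}{37}$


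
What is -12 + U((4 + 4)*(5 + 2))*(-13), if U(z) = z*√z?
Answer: -12 - 1456*√14 ≈ -5459.9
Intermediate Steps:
U(z) = z^(3/2)
-12 + U((4 + 4)*(5 + 2))*(-13) = -12 + ((4 + 4)*(5 + 2))^(3/2)*(-13) = -12 + (8*7)^(3/2)*(-13) = -12 + 56^(3/2)*(-13) = -12 + (112*√14)*(-13) = -12 - 1456*√14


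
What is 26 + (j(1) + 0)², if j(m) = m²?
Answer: 27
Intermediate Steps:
26 + (j(1) + 0)² = 26 + (1² + 0)² = 26 + (1 + 0)² = 26 + 1² = 26 + 1 = 27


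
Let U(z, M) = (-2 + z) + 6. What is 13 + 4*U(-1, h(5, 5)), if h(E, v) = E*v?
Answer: 25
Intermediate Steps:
U(z, M) = 4 + z
13 + 4*U(-1, h(5, 5)) = 13 + 4*(4 - 1) = 13 + 4*3 = 13 + 12 = 25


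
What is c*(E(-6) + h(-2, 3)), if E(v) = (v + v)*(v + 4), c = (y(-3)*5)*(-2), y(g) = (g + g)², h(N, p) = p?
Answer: -9720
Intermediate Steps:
y(g) = 4*g² (y(g) = (2*g)² = 4*g²)
c = -360 (c = ((4*(-3)²)*5)*(-2) = ((4*9)*5)*(-2) = (36*5)*(-2) = 180*(-2) = -360)
E(v) = 2*v*(4 + v) (E(v) = (2*v)*(4 + v) = 2*v*(4 + v))
c*(E(-6) + h(-2, 3)) = -360*(2*(-6)*(4 - 6) + 3) = -360*(2*(-6)*(-2) + 3) = -360*(24 + 3) = -360*27 = -9720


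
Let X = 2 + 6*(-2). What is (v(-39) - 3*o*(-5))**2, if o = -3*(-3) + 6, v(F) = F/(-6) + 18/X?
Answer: 5276209/100 ≈ 52762.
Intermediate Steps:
X = -10 (X = 2 - 12 = -10)
v(F) = -9/5 - F/6 (v(F) = F/(-6) + 18/(-10) = F*(-1/6) + 18*(-1/10) = -F/6 - 9/5 = -9/5 - F/6)
o = 15 (o = 9 + 6 = 15)
(v(-39) - 3*o*(-5))**2 = ((-9/5 - 1/6*(-39)) - 3*15*(-5))**2 = ((-9/5 + 13/2) - 45*(-5))**2 = (47/10 + 225)**2 = (2297/10)**2 = 5276209/100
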